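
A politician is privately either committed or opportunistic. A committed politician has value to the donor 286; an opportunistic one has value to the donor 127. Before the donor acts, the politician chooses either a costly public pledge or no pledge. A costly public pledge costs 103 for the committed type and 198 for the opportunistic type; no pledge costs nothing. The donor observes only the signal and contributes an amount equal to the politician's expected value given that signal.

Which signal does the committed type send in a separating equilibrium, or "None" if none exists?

Try committed → pledge, opportunistic → no pledge:
  If types separate, pledge earns payment 286 and no pledge earns 127.
  Committed: pledge gives 286 − 103 = 183; no pledge gives 127 − 0 = 127. No deviation. ✓
  Opportunistic: no pledge gives 127 − 0 = 127; pledge gives 286 − 198 = 88. No deviation. ✓
Both hold — the committed type sends pledge.

pledge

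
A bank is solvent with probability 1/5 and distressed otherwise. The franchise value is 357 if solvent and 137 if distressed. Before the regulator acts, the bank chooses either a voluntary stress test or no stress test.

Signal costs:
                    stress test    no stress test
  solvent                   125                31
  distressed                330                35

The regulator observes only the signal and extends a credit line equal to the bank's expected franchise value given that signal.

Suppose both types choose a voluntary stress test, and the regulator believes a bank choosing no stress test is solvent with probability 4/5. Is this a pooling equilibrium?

At the pooled signal (stress test) the regulator holds the prior 1/5 and pays 1/5·357 + 4/5·137 = 181. Off-path (no stress test) belief 4/5 gives 4/5·357 + 1/5·137 = 313.
Solvent: stress test gives 181 − 125 = 56; no stress test gives 313 − 31 = 282. Deviates. ✗
Distressed: stress test gives 181 − 330 = -149; no stress test gives 313 − 35 = 278. Deviates. ✗

No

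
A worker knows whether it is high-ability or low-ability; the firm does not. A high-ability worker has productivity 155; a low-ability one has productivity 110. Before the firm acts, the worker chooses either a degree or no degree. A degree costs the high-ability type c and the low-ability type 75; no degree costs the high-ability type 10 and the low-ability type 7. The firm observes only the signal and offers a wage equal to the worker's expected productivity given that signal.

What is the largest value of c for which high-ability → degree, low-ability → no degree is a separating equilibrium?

Under separation: degree → high-ability (pays 155); no degree → low-ability (pays 110).
Low-ability: 110 − 7 = 103 ≥ 155 − 75 = 80. Holds regardless of c. ✓
High-ability: 155 − c ≥ 110 − 10, so c ≤ 155 − 100 = 55.

55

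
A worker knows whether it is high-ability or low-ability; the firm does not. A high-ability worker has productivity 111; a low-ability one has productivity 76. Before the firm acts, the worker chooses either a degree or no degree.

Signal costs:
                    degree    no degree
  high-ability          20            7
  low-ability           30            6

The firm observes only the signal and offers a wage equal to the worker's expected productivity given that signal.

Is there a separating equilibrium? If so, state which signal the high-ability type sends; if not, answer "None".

Try high-ability → degree, low-ability → no degree:
  If types separate, degree earns payment 111 and no degree earns 76.
  High-ability: degree gives 111 − 20 = 91; no degree gives 76 − 7 = 69. No deviation. ✓
  Low-ability: no degree gives 76 − 6 = 70; degree gives 111 − 30 = 81. Would deviate. ✗
Try high-ability → no degree, low-ability → degree:
  If types separate, no degree earns payment 111 and degree earns 76.
  High-ability: no degree gives 111 − 7 = 104; degree gives 76 − 20 = 56. No deviation. ✓
  Low-ability: degree gives 76 − 30 = 46; no degree gives 111 − 6 = 105. Would deviate. ✗
Neither assignment is incentive-compatible.

None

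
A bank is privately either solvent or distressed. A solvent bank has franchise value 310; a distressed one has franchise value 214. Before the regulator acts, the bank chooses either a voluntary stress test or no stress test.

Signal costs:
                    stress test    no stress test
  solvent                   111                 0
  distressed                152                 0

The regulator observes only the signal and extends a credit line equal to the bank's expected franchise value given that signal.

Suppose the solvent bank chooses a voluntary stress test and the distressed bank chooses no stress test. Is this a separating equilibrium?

If types separate, stress test earns payment 310 and no stress test earns 214.
Solvent: stress test gives 310 − 111 = 199; no stress test gives 214 − 0 = 214. Would deviate. ✗
Distressed: no stress test gives 214 − 0 = 214; stress test gives 310 − 152 = 158. No deviation. ✓

No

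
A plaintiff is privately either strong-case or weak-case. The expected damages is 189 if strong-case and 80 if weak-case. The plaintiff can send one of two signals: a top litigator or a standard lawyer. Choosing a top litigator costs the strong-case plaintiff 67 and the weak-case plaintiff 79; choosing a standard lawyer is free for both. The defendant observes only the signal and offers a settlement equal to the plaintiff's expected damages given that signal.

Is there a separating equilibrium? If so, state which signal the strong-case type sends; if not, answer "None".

Try strong-case → top litigator, weak-case → standard lawyer:
  If types separate, top litigator earns payment 189 and standard lawyer earns 80.
  Strong-case: top litigator gives 189 − 67 = 122; standard lawyer gives 80 − 0 = 80. No deviation. ✓
  Weak-case: standard lawyer gives 80 − 0 = 80; top litigator gives 189 − 79 = 110. Would deviate. ✗
Try strong-case → standard lawyer, weak-case → top litigator:
  If types separate, standard lawyer earns payment 189 and top litigator earns 80.
  Strong-case: standard lawyer gives 189 − 0 = 189; top litigator gives 80 − 67 = 13. No deviation. ✓
  Weak-case: top litigator gives 80 − 79 = 1; standard lawyer gives 189 − 0 = 189. Would deviate. ✗
Neither assignment is incentive-compatible.

None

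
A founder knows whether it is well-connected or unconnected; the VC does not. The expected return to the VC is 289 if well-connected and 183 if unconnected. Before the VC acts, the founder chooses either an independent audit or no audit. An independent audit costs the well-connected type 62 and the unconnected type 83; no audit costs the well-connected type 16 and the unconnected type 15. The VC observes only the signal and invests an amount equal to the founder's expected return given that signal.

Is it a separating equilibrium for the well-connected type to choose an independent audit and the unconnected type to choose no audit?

No

If types separate, audit earns payment 289 and no audit earns 183.
Well-connected: audit gives 289 − 62 = 227; no audit gives 183 − 16 = 167. No deviation. ✓
Unconnected: no audit gives 183 − 15 = 168; audit gives 289 − 83 = 206. Would deviate. ✗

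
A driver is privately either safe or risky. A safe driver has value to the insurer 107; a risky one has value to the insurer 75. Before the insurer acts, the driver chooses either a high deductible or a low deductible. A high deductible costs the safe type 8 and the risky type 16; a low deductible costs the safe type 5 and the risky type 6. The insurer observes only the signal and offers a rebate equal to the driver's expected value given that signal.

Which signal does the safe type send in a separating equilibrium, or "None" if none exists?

Try safe → high deductible, risky → low deductible:
  Under separation the insurer infers type exactly: high deductible → safe (pays 107), low deductible → risky (pays 75).
  Safe: high deductible gives 107 − 8 = 99; low deductible gives 75 − 5 = 70. No deviation. ✓
  Risky: low deductible gives 75 − 6 = 69; high deductible gives 107 − 16 = 91. Would deviate. ✗
Try safe → low deductible, risky → high deductible:
  Under separation the insurer infers type exactly: low deductible → safe (pays 107), high deductible → risky (pays 75).
  Safe: low deductible gives 107 − 5 = 102; high deductible gives 75 − 8 = 67. No deviation. ✓
  Risky: high deductible gives 75 − 16 = 59; low deductible gives 107 − 6 = 101. Would deviate. ✗
Neither assignment is incentive-compatible.

None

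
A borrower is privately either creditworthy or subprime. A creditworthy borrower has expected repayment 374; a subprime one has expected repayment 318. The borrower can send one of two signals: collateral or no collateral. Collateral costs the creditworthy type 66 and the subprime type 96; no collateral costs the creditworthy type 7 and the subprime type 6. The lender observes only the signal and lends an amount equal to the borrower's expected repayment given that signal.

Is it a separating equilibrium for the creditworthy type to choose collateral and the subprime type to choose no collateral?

No

If types separate, collateral earns payment 374 and no collateral earns 318.
Creditworthy: collateral gives 374 − 66 = 308; no collateral gives 318 − 7 = 311. Would deviate. ✗
Subprime: no collateral gives 318 − 6 = 312; collateral gives 374 − 96 = 278. No deviation. ✓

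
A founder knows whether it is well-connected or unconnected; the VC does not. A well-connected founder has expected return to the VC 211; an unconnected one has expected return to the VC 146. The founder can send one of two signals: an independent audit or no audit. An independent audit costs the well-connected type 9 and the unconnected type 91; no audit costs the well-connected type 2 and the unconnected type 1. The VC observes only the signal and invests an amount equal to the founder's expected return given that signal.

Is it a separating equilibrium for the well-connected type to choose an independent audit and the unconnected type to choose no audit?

Yes

If types separate, audit earns payment 211 and no audit earns 146.
Well-connected: audit gives 211 − 9 = 202; no audit gives 146 − 2 = 144. No deviation. ✓
Unconnected: no audit gives 146 − 1 = 145; audit gives 211 − 91 = 120. No deviation. ✓
Neither type gains from mimicking the other.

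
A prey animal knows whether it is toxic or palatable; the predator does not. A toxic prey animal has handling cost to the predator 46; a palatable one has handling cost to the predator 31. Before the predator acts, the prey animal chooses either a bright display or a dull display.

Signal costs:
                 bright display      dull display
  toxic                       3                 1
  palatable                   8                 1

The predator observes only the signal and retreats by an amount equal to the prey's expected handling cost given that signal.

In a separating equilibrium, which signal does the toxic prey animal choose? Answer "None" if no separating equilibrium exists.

None

Try toxic → bright display, palatable → dull display:
  Under separation the predator infers type exactly: bright display → toxic (pays 46), dull display → palatable (pays 31).
  Toxic: bright display gives 46 − 3 = 43; dull display gives 31 − 1 = 30. No deviation. ✓
  Palatable: dull display gives 31 − 1 = 30; bright display gives 46 − 8 = 38. Would deviate. ✗
Try toxic → dull display, palatable → bright display:
  Under separation the predator infers type exactly: dull display → toxic (pays 46), bright display → palatable (pays 31).
  Toxic: dull display gives 46 − 1 = 45; bright display gives 31 − 3 = 28. No deviation. ✓
  Palatable: bright display gives 31 − 8 = 23; dull display gives 46 − 1 = 45. Would deviate. ✗
Neither assignment is incentive-compatible.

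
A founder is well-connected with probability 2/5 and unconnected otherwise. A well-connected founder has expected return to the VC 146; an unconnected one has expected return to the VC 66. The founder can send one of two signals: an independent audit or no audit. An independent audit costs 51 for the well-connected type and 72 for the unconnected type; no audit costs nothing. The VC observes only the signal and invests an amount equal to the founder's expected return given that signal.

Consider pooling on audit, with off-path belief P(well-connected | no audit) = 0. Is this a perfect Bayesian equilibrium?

On the equilibrium path (audit) the VC holds the prior 2/5 and pays 2/5·146 + 3/5·66 = 98. Off-path (no audit) belief 0 gives 0·146 + 1·66 = 66.
Well-connected: audit gives 98 − 51 = 47; no audit gives 66 − 0 = 66. Deviates. ✗
Unconnected: audit gives 98 − 72 = 26; no audit gives 66 − 0 = 66. Deviates. ✗

No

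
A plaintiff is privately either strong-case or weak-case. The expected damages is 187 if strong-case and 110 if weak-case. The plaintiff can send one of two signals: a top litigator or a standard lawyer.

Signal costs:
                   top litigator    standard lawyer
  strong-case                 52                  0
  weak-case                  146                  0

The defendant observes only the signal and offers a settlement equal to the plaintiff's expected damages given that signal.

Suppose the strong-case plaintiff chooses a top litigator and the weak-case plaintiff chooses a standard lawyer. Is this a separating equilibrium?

Under separation the defendant infers type exactly: top litigator → strong-case (pays 187), standard lawyer → weak-case (pays 110).
Strong-case: top litigator gives 187 − 52 = 135; standard lawyer gives 110 − 0 = 110. No deviation. ✓
Weak-case: standard lawyer gives 110 − 0 = 110; top litigator gives 187 − 146 = 41. No deviation. ✓
Both incentive constraints hold.

Yes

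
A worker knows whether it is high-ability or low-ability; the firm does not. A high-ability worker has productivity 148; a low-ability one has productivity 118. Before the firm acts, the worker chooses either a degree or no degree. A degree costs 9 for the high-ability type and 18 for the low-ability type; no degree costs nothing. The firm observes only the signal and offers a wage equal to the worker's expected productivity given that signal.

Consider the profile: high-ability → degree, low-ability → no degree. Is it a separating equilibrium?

No

Under separation the firm infers type exactly: degree → high-ability (pays 148), no degree → low-ability (pays 118).
High-ability: degree gives 148 − 9 = 139; no degree gives 118 − 0 = 118. No deviation. ✓
Low-ability: no degree gives 118 − 0 = 118; degree gives 148 − 18 = 130. Would deviate. ✗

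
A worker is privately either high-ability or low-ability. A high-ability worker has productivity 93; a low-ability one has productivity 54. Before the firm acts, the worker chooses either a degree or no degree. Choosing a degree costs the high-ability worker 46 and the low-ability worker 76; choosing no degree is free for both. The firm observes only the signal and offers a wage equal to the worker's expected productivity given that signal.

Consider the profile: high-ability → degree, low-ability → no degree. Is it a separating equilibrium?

No

If types separate, degree earns payment 93 and no degree earns 54.
High-ability: degree gives 93 − 46 = 47; no degree gives 54 − 0 = 54. Would deviate. ✗
Low-ability: no degree gives 54 − 0 = 54; degree gives 93 − 76 = 17. No deviation. ✓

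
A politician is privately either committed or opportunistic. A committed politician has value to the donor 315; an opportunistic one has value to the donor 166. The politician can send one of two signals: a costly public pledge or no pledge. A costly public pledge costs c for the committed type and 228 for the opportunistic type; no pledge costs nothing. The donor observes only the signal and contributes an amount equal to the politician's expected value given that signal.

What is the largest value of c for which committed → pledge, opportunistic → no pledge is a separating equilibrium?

149

Under separation: pledge → committed (pays 315); no pledge → opportunistic (pays 166).
Opportunistic: 166 − 0 = 166 ≥ 315 − 228 = 87. Holds regardless of c. ✓
Committed: 315 − c ≥ 166 − 0, so c ≤ 315 − 166 = 149.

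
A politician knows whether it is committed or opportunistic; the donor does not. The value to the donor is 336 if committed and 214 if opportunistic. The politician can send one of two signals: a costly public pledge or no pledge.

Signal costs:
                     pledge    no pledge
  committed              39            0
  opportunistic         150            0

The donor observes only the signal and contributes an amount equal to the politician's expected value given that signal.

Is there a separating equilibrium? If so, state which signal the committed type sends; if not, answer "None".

pledge

Try committed → pledge, opportunistic → no pledge:
  If types separate, pledge earns payment 336 and no pledge earns 214.
  Committed: pledge gives 336 − 39 = 297; no pledge gives 214 − 0 = 214. No deviation. ✓
  Opportunistic: no pledge gives 214 − 0 = 214; pledge gives 336 − 150 = 186. No deviation. ✓
Both hold — the committed type sends pledge.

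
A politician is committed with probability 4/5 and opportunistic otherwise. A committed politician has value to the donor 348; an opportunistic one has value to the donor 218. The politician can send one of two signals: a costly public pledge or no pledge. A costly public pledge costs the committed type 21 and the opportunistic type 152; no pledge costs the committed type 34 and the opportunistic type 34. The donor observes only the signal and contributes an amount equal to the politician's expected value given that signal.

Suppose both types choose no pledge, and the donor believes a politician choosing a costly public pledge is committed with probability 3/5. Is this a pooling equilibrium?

At the pooled signal (no pledge) the donor holds the prior 4/5 and pays 4/5·348 + 1/5·218 = 322. Off-path (pledge) belief 3/5 gives 3/5·348 + 2/5·218 = 296.
Committed: no pledge gives 322 − 34 = 288; pledge gives 296 − 21 = 275. Stays. ✓
Opportunistic: no pledge gives 322 − 34 = 288; pledge gives 296 − 152 = 144. Stays. ✓

Yes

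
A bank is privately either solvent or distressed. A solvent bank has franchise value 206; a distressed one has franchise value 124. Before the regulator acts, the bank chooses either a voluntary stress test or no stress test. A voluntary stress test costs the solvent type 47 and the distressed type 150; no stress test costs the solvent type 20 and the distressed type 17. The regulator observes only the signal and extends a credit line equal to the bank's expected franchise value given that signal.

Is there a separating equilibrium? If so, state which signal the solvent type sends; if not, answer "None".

Try solvent → stress test, distressed → no stress test:
  Under separation the regulator infers type exactly: stress test → solvent (pays 206), no stress test → distressed (pays 124).
  Solvent: stress test gives 206 − 47 = 159; no stress test gives 124 − 20 = 104. No deviation. ✓
  Distressed: no stress test gives 124 − 17 = 107; stress test gives 206 − 150 = 56. No deviation. ✓
Both hold — the solvent type sends stress test.

stress test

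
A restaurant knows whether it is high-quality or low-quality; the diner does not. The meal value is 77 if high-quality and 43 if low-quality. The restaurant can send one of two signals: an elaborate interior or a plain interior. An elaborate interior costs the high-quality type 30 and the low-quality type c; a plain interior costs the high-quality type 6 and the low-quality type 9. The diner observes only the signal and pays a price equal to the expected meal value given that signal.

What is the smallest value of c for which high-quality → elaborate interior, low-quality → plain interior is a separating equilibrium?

Under separation: elaborate interior → high-quality (pays 77); plain interior → low-quality (pays 43).
High-quality: 77 − 30 = 47 ≥ 43 − 6 = 37. Holds regardless of c. ✓
Low-quality: 43 − 9 ≥ 77 − c, so c ≥ 77 − 34 = 43.

43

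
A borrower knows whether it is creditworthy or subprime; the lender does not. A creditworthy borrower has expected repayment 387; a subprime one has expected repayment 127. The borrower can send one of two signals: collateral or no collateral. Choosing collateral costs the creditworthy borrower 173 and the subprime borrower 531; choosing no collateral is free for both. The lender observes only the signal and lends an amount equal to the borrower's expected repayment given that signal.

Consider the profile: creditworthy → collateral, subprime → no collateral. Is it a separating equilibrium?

If types separate, collateral earns payment 387 and no collateral earns 127.
Creditworthy: collateral gives 387 − 173 = 214; no collateral gives 127 − 0 = 127. No deviation. ✓
Subprime: no collateral gives 127 − 0 = 127; collateral gives 387 − 531 = -144. No deviation. ✓
Neither type gains from mimicking the other.

Yes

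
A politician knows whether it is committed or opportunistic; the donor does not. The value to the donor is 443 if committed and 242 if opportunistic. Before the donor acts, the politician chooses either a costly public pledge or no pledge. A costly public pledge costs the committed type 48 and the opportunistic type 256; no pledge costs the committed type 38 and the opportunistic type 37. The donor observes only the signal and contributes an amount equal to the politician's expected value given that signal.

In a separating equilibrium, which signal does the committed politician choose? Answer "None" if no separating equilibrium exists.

Try committed → pledge, opportunistic → no pledge:
  Under separation the donor infers type exactly: pledge → committed (pays 443), no pledge → opportunistic (pays 242).
  Committed: pledge gives 443 − 48 = 395; no pledge gives 242 − 38 = 204. No deviation. ✓
  Opportunistic: no pledge gives 242 − 37 = 205; pledge gives 443 − 256 = 187. No deviation. ✓
Both hold — the committed type sends pledge.

pledge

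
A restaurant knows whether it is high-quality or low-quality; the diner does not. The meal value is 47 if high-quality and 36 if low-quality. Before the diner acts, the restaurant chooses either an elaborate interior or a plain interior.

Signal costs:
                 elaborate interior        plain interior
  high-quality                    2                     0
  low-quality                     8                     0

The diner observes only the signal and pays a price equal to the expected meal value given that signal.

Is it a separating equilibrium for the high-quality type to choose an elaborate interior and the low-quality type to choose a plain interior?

If types separate, elaborate interior earns payment 47 and plain interior earns 36.
High-quality: elaborate interior gives 47 − 2 = 45; plain interior gives 36 − 0 = 36. No deviation. ✓
Low-quality: plain interior gives 36 − 0 = 36; elaborate interior gives 47 − 8 = 39. Would deviate. ✗

No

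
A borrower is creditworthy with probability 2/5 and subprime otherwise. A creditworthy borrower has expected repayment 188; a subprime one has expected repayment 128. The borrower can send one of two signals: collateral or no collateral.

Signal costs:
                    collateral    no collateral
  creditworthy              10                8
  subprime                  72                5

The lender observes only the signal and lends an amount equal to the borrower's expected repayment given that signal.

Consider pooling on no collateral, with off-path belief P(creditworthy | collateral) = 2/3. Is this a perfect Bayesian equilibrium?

No

On the equilibrium path (no collateral) the lender holds the prior 2/5 and pays 2/5·188 + 3/5·128 = 152. Off-path (collateral) belief 2/3 gives 2/3·188 + 1/3·128 = 168.
Creditworthy: no collateral gives 152 − 8 = 144; collateral gives 168 − 10 = 158. Deviates. ✗
Subprime: no collateral gives 152 − 5 = 147; collateral gives 168 − 72 = 96. Stays. ✓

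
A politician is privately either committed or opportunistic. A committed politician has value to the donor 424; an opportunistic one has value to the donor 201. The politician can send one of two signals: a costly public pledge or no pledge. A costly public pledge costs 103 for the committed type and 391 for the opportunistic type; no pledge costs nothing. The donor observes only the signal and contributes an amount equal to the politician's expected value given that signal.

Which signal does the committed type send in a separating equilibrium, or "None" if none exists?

Try committed → pledge, opportunistic → no pledge:
  If types separate, pledge earns payment 424 and no pledge earns 201.
  Committed: pledge gives 424 − 103 = 321; no pledge gives 201 − 0 = 201. No deviation. ✓
  Opportunistic: no pledge gives 201 − 0 = 201; pledge gives 424 − 391 = 33. No deviation. ✓
Both hold — the committed type sends pledge.

pledge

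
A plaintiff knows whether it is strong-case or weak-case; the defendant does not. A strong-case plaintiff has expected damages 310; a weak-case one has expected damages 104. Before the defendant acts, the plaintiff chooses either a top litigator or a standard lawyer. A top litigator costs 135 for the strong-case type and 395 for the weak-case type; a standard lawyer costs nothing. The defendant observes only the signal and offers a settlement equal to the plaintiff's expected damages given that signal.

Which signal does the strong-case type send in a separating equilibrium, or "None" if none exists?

top litigator

Try strong-case → top litigator, weak-case → standard lawyer:
  Under separation the defendant infers type exactly: top litigator → strong-case (pays 310), standard lawyer → weak-case (pays 104).
  Strong-case: top litigator gives 310 − 135 = 175; standard lawyer gives 104 − 0 = 104. No deviation. ✓
  Weak-case: standard lawyer gives 104 − 0 = 104; top litigator gives 310 − 395 = -85. No deviation. ✓
Both hold — the strong-case type sends top litigator.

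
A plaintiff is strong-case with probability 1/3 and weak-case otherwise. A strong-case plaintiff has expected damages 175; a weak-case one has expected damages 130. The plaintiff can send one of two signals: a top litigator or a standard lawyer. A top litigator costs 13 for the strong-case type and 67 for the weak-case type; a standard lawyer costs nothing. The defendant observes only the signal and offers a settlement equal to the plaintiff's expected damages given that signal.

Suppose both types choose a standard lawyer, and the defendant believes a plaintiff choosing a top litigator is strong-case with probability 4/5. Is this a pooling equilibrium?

On the equilibrium path (standard lawyer) the defendant holds the prior 1/3 and pays 1/3·175 + 2/3·130 = 145. Off-path (top litigator) belief 4/5 gives 4/5·175 + 1/5·130 = 166.
Strong-case: standard lawyer gives 145 − 0 = 145; top litigator gives 166 − 13 = 153. Deviates. ✗
Weak-case: standard lawyer gives 145 − 0 = 145; top litigator gives 166 − 67 = 99. Stays. ✓

No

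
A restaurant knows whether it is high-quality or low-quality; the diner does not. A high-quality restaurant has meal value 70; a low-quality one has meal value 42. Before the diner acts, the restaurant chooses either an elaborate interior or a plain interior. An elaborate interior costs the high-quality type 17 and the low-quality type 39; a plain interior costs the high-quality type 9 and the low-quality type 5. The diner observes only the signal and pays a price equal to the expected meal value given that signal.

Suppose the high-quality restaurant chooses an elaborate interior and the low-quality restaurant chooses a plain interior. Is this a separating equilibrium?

Yes

Under separation the diner infers type exactly: elaborate interior → high-quality (pays 70), plain interior → low-quality (pays 42).
High-quality: elaborate interior gives 70 − 17 = 53; plain interior gives 42 − 9 = 33. No deviation. ✓
Low-quality: plain interior gives 42 − 5 = 37; elaborate interior gives 70 − 39 = 31. No deviation. ✓
Neither type gains from mimicking the other.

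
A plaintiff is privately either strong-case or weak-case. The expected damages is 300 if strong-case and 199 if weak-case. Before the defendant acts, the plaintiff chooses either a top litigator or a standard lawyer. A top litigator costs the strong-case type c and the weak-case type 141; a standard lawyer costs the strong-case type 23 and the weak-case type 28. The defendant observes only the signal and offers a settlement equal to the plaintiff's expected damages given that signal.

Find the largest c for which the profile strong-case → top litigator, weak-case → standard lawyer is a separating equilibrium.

Under separation: top litigator → strong-case (pays 300); standard lawyer → weak-case (pays 199).
Weak-case: 199 − 28 = 171 ≥ 300 − 141 = 159. Holds regardless of c. ✓
Strong-case: 300 − c ≥ 199 − 23, so c ≤ 300 − 176 = 124.

124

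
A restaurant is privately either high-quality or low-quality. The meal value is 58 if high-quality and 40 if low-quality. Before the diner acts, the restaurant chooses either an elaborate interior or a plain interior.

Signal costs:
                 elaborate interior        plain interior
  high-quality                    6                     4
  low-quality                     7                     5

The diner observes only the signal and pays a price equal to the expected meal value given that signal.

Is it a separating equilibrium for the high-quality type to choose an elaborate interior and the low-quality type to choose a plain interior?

Under separation the diner infers type exactly: elaborate interior → high-quality (pays 58), plain interior → low-quality (pays 40).
High-quality: elaborate interior gives 58 − 6 = 52; plain interior gives 40 − 4 = 36. No deviation. ✓
Low-quality: plain interior gives 40 − 5 = 35; elaborate interior gives 58 − 7 = 51. Would deviate. ✗

No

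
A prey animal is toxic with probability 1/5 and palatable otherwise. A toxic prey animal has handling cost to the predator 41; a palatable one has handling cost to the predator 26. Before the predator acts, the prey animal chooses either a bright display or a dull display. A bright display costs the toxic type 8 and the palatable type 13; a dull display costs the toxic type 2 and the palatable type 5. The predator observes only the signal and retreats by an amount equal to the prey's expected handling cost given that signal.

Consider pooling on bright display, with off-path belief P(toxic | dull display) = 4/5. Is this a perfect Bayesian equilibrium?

At the pooled signal (bright display) the predator holds the prior 1/5 and pays 1/5·41 + 4/5·26 = 29. Off-path (dull display) belief 4/5 gives 4/5·41 + 1/5·26 = 38.
Toxic: bright display gives 29 − 8 = 21; dull display gives 38 − 2 = 36. Deviates. ✗
Palatable: bright display gives 29 − 13 = 16; dull display gives 38 − 5 = 33. Deviates. ✗

No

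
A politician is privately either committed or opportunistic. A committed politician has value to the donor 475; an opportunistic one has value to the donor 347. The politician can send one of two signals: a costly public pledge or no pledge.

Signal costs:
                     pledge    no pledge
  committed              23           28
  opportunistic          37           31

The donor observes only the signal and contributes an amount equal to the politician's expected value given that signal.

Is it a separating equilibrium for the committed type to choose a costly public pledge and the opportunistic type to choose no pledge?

Under separation the donor infers type exactly: pledge → committed (pays 475), no pledge → opportunistic (pays 347).
Committed: pledge gives 475 − 23 = 452; no pledge gives 347 − 28 = 319. No deviation. ✓
Opportunistic: no pledge gives 347 − 31 = 316; pledge gives 475 − 37 = 438. Would deviate. ✗

No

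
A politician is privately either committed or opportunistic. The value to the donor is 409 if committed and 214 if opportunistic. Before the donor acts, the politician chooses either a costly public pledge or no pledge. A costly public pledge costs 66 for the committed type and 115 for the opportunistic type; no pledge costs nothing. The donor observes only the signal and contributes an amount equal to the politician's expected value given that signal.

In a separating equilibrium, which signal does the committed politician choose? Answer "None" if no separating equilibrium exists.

None

Try committed → pledge, opportunistic → no pledge:
  If types separate, pledge earns payment 409 and no pledge earns 214.
  Committed: pledge gives 409 − 66 = 343; no pledge gives 214 − 0 = 214. No deviation. ✓
  Opportunistic: no pledge gives 214 − 0 = 214; pledge gives 409 − 115 = 294. Would deviate. ✗
Try committed → no pledge, opportunistic → pledge:
  If types separate, no pledge earns payment 409 and pledge earns 214.
  Committed: no pledge gives 409 − 0 = 409; pledge gives 214 − 66 = 148. No deviation. ✓
  Opportunistic: pledge gives 214 − 115 = 99; no pledge gives 409 − 0 = 409. Would deviate. ✗
Neither assignment is incentive-compatible.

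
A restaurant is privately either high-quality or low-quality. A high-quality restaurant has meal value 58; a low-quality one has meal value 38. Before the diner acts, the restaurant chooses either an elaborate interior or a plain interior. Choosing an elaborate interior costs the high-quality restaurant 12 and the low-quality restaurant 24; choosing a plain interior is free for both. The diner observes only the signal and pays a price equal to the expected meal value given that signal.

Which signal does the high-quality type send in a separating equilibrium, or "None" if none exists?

elaborate interior

Try high-quality → elaborate interior, low-quality → plain interior:
  If types separate, elaborate interior earns payment 58 and plain interior earns 38.
  High-quality: elaborate interior gives 58 − 12 = 46; plain interior gives 38 − 0 = 38. No deviation. ✓
  Low-quality: plain interior gives 38 − 0 = 38; elaborate interior gives 58 − 24 = 34. No deviation. ✓
Both hold — the high-quality type sends elaborate interior.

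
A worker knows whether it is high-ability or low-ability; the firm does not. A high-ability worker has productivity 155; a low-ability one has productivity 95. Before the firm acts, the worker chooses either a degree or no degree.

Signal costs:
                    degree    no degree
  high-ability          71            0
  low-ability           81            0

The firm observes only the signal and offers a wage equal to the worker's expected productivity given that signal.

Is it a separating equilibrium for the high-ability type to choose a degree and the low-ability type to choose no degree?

If types separate, degree earns payment 155 and no degree earns 95.
High-ability: degree gives 155 − 71 = 84; no degree gives 95 − 0 = 95. Would deviate. ✗
Low-ability: no degree gives 95 − 0 = 95; degree gives 155 − 81 = 74. No deviation. ✓

No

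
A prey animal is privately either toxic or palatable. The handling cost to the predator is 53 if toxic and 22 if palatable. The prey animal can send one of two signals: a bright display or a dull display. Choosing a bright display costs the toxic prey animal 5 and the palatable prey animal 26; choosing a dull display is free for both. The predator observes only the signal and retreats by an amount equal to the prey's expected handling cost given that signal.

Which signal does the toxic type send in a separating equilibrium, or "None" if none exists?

Try toxic → bright display, palatable → dull display:
  Under separation the predator infers type exactly: bright display → toxic (pays 53), dull display → palatable (pays 22).
  Toxic: bright display gives 53 − 5 = 48; dull display gives 22 − 0 = 22. No deviation. ✓
  Palatable: dull display gives 22 − 0 = 22; bright display gives 53 − 26 = 27. Would deviate. ✗
Try toxic → dull display, palatable → bright display:
  Under separation the predator infers type exactly: dull display → toxic (pays 53), bright display → palatable (pays 22).
  Toxic: dull display gives 53 − 0 = 53; bright display gives 22 − 5 = 17. No deviation. ✓
  Palatable: bright display gives 22 − 26 = -4; dull display gives 53 − 0 = 53. Would deviate. ✗
Neither assignment is incentive-compatible.

None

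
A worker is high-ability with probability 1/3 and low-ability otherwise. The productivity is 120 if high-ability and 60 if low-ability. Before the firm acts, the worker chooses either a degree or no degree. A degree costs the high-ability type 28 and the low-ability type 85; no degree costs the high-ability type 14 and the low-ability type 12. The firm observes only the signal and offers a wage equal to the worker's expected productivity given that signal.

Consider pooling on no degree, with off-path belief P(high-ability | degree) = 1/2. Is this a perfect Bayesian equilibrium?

On the equilibrium path (no degree) the firm holds the prior 1/3 and pays 1/3·120 + 2/3·60 = 80. Off-path (degree) belief 1/2 gives 1/2·120 + 1/2·60 = 90.
High-ability: no degree gives 80 − 14 = 66; degree gives 90 − 28 = 62. Stays. ✓
Low-ability: no degree gives 80 − 12 = 68; degree gives 90 − 85 = 5. Stays. ✓
Beliefs are Bayes-consistent on-path and both types best-respond.

Yes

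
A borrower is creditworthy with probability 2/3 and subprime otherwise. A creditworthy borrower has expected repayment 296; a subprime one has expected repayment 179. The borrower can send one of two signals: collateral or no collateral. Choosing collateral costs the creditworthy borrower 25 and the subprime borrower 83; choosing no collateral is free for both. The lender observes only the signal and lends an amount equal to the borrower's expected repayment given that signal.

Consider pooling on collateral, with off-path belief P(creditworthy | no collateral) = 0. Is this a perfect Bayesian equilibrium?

No

At the pooled signal (collateral) the lender holds the prior 2/3 and pays 2/3·296 + 1/3·179 = 257. Off-path (no collateral) belief 0 gives 0·296 + 1·179 = 179.
Creditworthy: collateral gives 257 − 25 = 232; no collateral gives 179 − 0 = 179. Stays. ✓
Subprime: collateral gives 257 − 83 = 174; no collateral gives 179 − 0 = 179. Deviates. ✗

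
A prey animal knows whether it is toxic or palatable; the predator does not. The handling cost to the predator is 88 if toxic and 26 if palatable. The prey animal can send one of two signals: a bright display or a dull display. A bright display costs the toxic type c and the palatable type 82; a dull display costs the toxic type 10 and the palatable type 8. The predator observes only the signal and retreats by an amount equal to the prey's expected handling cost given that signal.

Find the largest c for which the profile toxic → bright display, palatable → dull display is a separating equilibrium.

72

Under separation: bright display → toxic (pays 88); dull display → palatable (pays 26).
Palatable: 26 − 8 = 18 ≥ 88 − 82 = 6. Holds regardless of c. ✓
Toxic: 88 − c ≥ 26 − 10, so c ≤ 88 − 16 = 72.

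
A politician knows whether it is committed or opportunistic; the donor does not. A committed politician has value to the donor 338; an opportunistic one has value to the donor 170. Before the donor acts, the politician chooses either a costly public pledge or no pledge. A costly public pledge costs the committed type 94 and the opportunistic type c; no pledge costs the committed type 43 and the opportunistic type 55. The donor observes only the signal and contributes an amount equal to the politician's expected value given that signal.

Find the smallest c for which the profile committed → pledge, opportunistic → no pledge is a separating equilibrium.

223

Under separation: pledge → committed (pays 338); no pledge → opportunistic (pays 170).
Committed: 338 − 94 = 244 ≥ 170 − 43 = 127. Holds regardless of c. ✓
Opportunistic: 170 − 55 ≥ 338 − c, so c ≥ 338 − 115 = 223.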